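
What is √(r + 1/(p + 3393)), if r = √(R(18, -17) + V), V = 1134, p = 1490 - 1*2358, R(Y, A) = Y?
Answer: √(101 + 6120600*√2)/505 ≈ 5.8259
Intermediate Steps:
p = -868 (p = 1490 - 2358 = -868)
r = 24*√2 (r = √(18 + 1134) = √1152 = 24*√2 ≈ 33.941)
√(r + 1/(p + 3393)) = √(24*√2 + 1/(-868 + 3393)) = √(24*√2 + 1/2525) = √(1/2525 + 24*√2)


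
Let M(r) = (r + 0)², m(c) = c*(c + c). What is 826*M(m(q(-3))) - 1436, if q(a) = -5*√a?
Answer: 18583564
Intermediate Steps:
m(c) = 2*c² (m(c) = c*(2*c) = 2*c²)
M(r) = r²
826*M(m(q(-3))) - 1436 = 826*(2*(-5*I*√3)²)² - 1436 = 826*(2*(-75))² - 1436 = 826*(-150)² - 1436 = 826*22500 - 1436 = 18585000 - 1436 = 18583564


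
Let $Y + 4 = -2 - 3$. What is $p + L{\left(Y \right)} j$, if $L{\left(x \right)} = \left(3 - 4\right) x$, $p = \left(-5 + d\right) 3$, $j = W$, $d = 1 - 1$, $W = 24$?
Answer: $201$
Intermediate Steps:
$d = 0$ ($d = 1 - 1 = 0$)
$j = 24$
$Y = -9$ ($Y = -4 - 5 = -9$)
$p = -15$ ($p = \left(-5 + 0\right) 3 = \left(-5\right) 3 = -15$)
$L{\left(x \right)} = - x$
$p + L{\left(Y \right)} j = -15 + \left(-1\right) \left(-9\right) 24 = -15 + 9 \cdot 24 = -15 + 216 = 201$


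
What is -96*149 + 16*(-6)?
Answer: -14400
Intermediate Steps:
-96*149 + 16*(-6) = -14304 - 96 = -14400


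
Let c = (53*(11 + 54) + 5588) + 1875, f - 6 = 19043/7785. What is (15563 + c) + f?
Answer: 206142488/7785 ≈ 26479.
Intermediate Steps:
f = 65753/7785 (f = 6 + 19043/7785 = 65753/7785 ≈ 8.4461)
c = 10908 (c = (53*65 + 5588) + 1875 = (3445 + 5588) + 1875 = 9033 + 1875 = 10908)
(15563 + c) + f = (15563 + 10908) + 65753/7785 = 26471 + 65753/7785 = 206142488/7785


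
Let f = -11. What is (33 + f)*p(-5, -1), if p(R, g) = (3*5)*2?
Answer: 660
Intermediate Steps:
p(R, g) = 30 (p(R, g) = 15*2 = 30)
(33 + f)*p(-5, -1) = (33 - 11)*30 = 22*30 = 660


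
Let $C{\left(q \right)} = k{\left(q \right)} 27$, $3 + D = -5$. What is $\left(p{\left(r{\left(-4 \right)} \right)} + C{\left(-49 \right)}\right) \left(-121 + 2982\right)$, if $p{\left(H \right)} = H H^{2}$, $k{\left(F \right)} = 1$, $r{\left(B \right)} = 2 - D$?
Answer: $2938247$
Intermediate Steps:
$D = -8$ ($D = -3 - 5 = -8$)
$r{\left(B \right)} = 10$ ($r{\left(B \right)} = 2 - -8 = 2 + 8 = 10$)
$p{\left(H \right)} = H^{3}$
$C{\left(q \right)} = 27$ ($C{\left(q \right)} = 1 \cdot 27 = 27$)
$\left(p{\left(r{\left(-4 \right)} \right)} + C{\left(-49 \right)}\right) \left(-121 + 2982\right) = \left(10^{3} + 27\right) \left(-121 + 2982\right) = \left(1000 + 27\right) 2861 = 1027 \cdot 2861 = 2938247$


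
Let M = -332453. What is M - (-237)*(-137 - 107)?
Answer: -390281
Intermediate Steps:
M - (-237)*(-137 - 107) = -332453 - (-237)*(-137 - 107) = -332453 - (-237)*(-244) = -332453 - 1*57828 = -332453 - 57828 = -390281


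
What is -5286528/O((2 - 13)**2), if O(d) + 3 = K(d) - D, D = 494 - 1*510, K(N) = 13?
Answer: -203328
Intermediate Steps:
D = -16 (D = 494 - 510 = -16)
O(d) = 26 (O(d) = -3 + (13 - 1*(-16)) = -3 + (13 + 16) = -3 + 29 = 26)
-5286528/O((2 - 13)**2) = -5286528/26 = -5286528*1/26 = -203328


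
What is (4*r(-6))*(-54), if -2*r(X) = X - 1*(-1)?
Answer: -540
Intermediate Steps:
r(X) = -½ - X/2 (r(X) = -(X - 1*(-1))/2 = -(X + 1)/2 = -(1 + X)/2 = -½ - X/2)
(4*r(-6))*(-54) = (4*(-½ - ½*(-6)))*(-54) = (4*(-½ + 3))*(-54) = (4*(5/2))*(-54) = 10*(-54) = -540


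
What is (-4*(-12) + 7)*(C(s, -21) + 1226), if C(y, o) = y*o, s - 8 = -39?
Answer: 103235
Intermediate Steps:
s = -31 (s = 8 - 39 = -31)
C(y, o) = o*y
(-4*(-12) + 7)*(C(s, -21) + 1226) = (-4*(-12) + 7)*(-21*(-31) + 1226) = (48 + 7)*(651 + 1226) = 55*1877 = 103235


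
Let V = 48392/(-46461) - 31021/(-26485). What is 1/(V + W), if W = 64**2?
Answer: 1230519585/5040367824721 ≈ 0.00024413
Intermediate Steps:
W = 4096
V = 159604561/1230519585 (V = 48392*(-1/46461) - 31021*(-1/26485) = -48392/46461 + 31021/26485 = 159604561/1230519585 ≈ 0.12970)
1/(V + W) = 1/(159604561/1230519585 + 4096) = 1/(5040367824721/1230519585) = 1230519585/5040367824721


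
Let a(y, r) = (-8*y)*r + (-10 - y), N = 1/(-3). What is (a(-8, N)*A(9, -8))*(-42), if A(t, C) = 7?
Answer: 6860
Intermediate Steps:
N = -⅓ ≈ -0.33333
a(y, r) = -10 - y - 8*r*y (a(y, r) = -8*r*y + (-10 - y) = -10 - y - 8*r*y)
(a(-8, N)*A(9, -8))*(-42) = ((-10 - 1*(-8) - 8*(-⅓)*(-8))*7)*(-42) = ((-10 + 8 - 64/3)*7)*(-42) = -70/3*7*(-42) = -490/3*(-42) = 6860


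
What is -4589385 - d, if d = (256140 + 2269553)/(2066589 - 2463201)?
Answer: -1820202637927/396612 ≈ -4.5894e+6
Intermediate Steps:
d = -2525693/396612 (d = 2525693/(-396612) = 2525693*(-1/396612) = -2525693/396612 ≈ -6.3682)
-4589385 - d = -4589385 - 1*(-2525693/396612) = -4589385 + 2525693/396612 = -1820202637927/396612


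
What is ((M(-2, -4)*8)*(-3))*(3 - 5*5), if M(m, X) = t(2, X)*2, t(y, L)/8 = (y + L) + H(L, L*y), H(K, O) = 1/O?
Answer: -17952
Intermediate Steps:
t(y, L) = 8*L + 8*y + 8/(L*y) (t(y, L) = 8*((y + L) + 1/(L*y)) = 8*((L + y) + 1/(L*y)) = 8*(L + y + 1/(L*y)) = 8*L + 8*y + 8/(L*y))
M(m, X) = 32 + 8/X + 16*X (M(m, X) = (8*X + 8*2 + 8/(X*2))*2 = (8*X + 16 + 8*(½)/X)*2 = (8*X + 16 + 4/X)*2 = (16 + 4/X + 8*X)*2 = 32 + 8/X + 16*X)
((M(-2, -4)*8)*(-3))*(3 - 5*5) = (((32 + 8/(-4) + 16*(-4))*8)*(-3))*(3 - 5*5) = (((32 + 8*(-¼) - 64)*8)*(-3))*(3 - 25) = (((32 - 2 - 64)*8)*(-3))*(-22) = (-34*8*(-3))*(-22) = -272*(-3)*(-22) = 816*(-22) = -17952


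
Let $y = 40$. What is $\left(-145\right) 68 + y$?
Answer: $-9820$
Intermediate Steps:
$\left(-145\right) 68 + y = \left(-145\right) 68 + 40 = -9860 + 40 = -9820$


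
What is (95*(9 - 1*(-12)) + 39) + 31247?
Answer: 33281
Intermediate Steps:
(95*(9 - 1*(-12)) + 39) + 31247 = (95*(9 + 12) + 39) + 31247 = (95*21 + 39) + 31247 = (1995 + 39) + 31247 = 2034 + 31247 = 33281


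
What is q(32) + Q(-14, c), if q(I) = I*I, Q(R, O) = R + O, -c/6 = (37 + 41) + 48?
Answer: 254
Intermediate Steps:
c = -756 (c = -6*((37 + 41) + 48) = -6*(78 + 48) = -6*126 = -756)
Q(R, O) = O + R
q(I) = I²
q(32) + Q(-14, c) = 32² + (-756 - 14) = 1024 - 770 = 254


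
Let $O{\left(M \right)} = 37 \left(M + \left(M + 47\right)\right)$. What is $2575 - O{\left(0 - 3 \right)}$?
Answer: $1058$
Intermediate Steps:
$O{\left(M \right)} = 1739 + 74 M$ ($O{\left(M \right)} = 37 \left(M + \left(47 + M\right)\right) = 37 \left(47 + 2 M\right) = 1739 + 74 M$)
$2575 - O{\left(0 - 3 \right)} = 2575 - \left(1739 + 74 \left(0 - 3\right)\right) = 2575 - \left(1739 + 74 \left(-3\right)\right) = 2575 - \left(1739 - 222\right) = 2575 - 1517 = 1058$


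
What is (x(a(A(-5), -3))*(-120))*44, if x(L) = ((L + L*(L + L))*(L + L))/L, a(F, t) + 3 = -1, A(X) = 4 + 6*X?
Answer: -295680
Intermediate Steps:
a(F, t) = -4 (a(F, t) = -3 - 1 = -4)
x(L) = 2*L + 4*L² (x(L) = ((L + L*(2*L))*(2*L))/L = ((L + 2*L²)*(2*L))/L = (2*L*(L + 2*L²))/L = 2*L + 4*L²)
(x(a(A(-5), -3))*(-120))*44 = ((2*(-4)*(1 + 2*(-4)))*(-120))*44 = ((2*(-4)*(1 - 8))*(-120))*44 = ((2*(-4)*(-7))*(-120))*44 = (56*(-120))*44 = -6720*44 = -295680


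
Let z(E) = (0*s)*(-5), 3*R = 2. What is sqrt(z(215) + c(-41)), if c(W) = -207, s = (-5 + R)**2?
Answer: 3*I*sqrt(23) ≈ 14.387*I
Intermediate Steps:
R = 2/3 (R = (1/3)*2 = 2/3 ≈ 0.66667)
s = 169/9 (s = (-5 + 2/3)**2 = (-13/3)**2 = 169/9 ≈ 18.778)
z(E) = 0 (z(E) = (0*(169/9))*(-5) = 0*(-5) = 0)
sqrt(z(215) + c(-41)) = sqrt(0 - 207) = sqrt(-207) = 3*I*sqrt(23)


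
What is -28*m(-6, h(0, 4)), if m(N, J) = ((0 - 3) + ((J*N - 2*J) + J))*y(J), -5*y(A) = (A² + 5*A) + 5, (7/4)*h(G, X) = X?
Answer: -80636/35 ≈ -2303.9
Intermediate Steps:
h(G, X) = 4*X/7
y(A) = -1 - A - A²/5 (y(A) = -((A² + 5*A) + 5)/5 = -(5 + A² + 5*A)/5 = -1 - A - A²/5)
m(N, J) = (-1 - J - J²/5)*(-3 - J + J*N) (m(N, J) = ((0 - 3) + ((J*N - 2*J) + J))*(-1 - J - J²/5) = (-3 + ((-2*J + J*N) + J))*(-1 - J - J²/5) = (-3 + (-J + J*N))*(-1 - J - J²/5) = (-3 - J + J*N)*(-1 - J - J²/5) = (-1 - J - J²/5)*(-3 - J + J*N))
-28*m(-6, h(0, 4)) = -28*(3 + (4/7)*4 - 1*(4/7)*4*(-6))*(5 + ((4/7)*4)² + 5*((4/7)*4))/5 = -28*(3 + 16/7 - 1*16/7*(-6))*(5 + (16/7)² + 5*(16/7))/5 = -28*(3 + 16/7 + 96/7)*(5 + 256/49 + 80/7)/5 = -28*19*1061/(5*49) = -28*20159/245 = -80636/35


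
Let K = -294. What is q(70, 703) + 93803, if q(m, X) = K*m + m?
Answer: 73293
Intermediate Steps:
q(m, X) = -293*m (q(m, X) = -294*m + m = -293*m)
q(70, 703) + 93803 = -293*70 + 93803 = -20510 + 93803 = 73293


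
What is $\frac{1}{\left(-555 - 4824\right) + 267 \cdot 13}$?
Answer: $- \frac{1}{1908} \approx -0.00052411$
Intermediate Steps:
$\frac{1}{\left(-555 - 4824\right) + 267 \cdot 13} = \frac{1}{\left(-555 - 4824\right) + 3471} = \frac{1}{-5379 + 3471} = \frac{1}{-1908} = - \frac{1}{1908}$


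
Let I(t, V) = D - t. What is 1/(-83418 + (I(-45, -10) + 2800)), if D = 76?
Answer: -1/80497 ≈ -1.2423e-5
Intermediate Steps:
I(t, V) = 76 - t
1/(-83418 + (I(-45, -10) + 2800)) = 1/(-83418 + ((76 - 1*(-45)) + 2800)) = 1/(-83418 + ((76 + 45) + 2800)) = 1/(-83418 + (121 + 2800)) = 1/(-83418 + 2921) = 1/(-80497) = -1/80497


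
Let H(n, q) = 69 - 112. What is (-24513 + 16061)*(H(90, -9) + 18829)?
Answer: -158779272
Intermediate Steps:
H(n, q) = -43
(-24513 + 16061)*(H(90, -9) + 18829) = (-24513 + 16061)*(-43 + 18829) = -8452*18786 = -158779272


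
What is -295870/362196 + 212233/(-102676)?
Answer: -3830310421/1328172732 ≈ -2.8839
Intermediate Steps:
-295870/362196 + 212233/(-102676) = -295870*1/362196 + 212233*(-1/102676) = -147935/181098 - 30319/14668 = -3830310421/1328172732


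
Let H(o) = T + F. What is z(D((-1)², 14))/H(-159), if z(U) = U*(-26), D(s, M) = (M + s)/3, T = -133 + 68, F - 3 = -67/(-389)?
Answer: 50570/24051 ≈ 2.1026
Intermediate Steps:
F = 1234/389 (F = 3 - 67/(-389) = 3 - 67*(-1/389) = 3 + 67/389 = 1234/389 ≈ 3.1722)
T = -65
D(s, M) = M/3 + s/3 (D(s, M) = (M + s)*(⅓) = M/3 + s/3)
H(o) = -24051/389 (H(o) = -65 + 1234/389 = -24051/389)
z(U) = -26*U
z(D((-1)², 14))/H(-159) = (-26*((⅓)*14 + (⅓)*(-1)²))/(-24051/389) = -26*(14/3 + (⅓)*1)*(-389/24051) = -26*(14/3 + ⅓)*(-389/24051) = -26*5*(-389/24051) = -130*(-389/24051) = 50570/24051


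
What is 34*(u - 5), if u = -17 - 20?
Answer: -1428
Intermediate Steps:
u = -37
34*(u - 5) = 34*(-37 - 5) = 34*(-42) = -1428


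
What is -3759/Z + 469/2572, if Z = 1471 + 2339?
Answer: -1313543/1633220 ≈ -0.80427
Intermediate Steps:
Z = 3810
-3759/Z + 469/2572 = -3759/3810 + 469/2572 = -3759*1/3810 + 469*(1/2572) = -1253/1270 + 469/2572 = -1313543/1633220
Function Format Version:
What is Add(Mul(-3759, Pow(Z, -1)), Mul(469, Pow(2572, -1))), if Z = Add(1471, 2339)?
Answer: Rational(-1313543, 1633220) ≈ -0.80427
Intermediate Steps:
Z = 3810
Add(Mul(-3759, Pow(Z, -1)), Mul(469, Pow(2572, -1))) = Add(Mul(-3759, Pow(3810, -1)), Mul(469, Pow(2572, -1))) = Add(Mul(-3759, Rational(1, 3810)), Mul(469, Rational(1, 2572))) = Add(Rational(-1253, 1270), Rational(469, 2572)) = Rational(-1313543, 1633220)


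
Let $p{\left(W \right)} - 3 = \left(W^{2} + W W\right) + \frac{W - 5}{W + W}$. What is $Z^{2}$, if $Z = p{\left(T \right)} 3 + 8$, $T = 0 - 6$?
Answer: $\frac{889249}{16} \approx 55578.0$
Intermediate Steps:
$T = -6$ ($T = 0 - 6 = -6$)
$p{\left(W \right)} = 3 + 2 W^{2} + \frac{-5 + W}{2 W}$ ($p{\left(W \right)} = 3 + \left(\left(W^{2} + W W\right) + \frac{W - 5}{W + W}\right) = 3 + \left(\left(W^{2} + W^{2}\right) + \frac{-5 + W}{2 W}\right) = 3 + \left(2 W^{2} + \left(-5 + W\right) \frac{1}{2 W}\right) = 3 + \left(2 W^{2} + \frac{-5 + W}{2 W}\right) = 3 + 2 W^{2} + \frac{-5 + W}{2 W}$)
$Z = \frac{943}{4}$ ($Z = \frac{-5 - 6 \left(7 + 4 \left(-6\right)^{2}\right)}{2 \left(-6\right)} 3 + 8 = \frac{1}{2} \left(- \frac{1}{6}\right) \left(-5 - 6 \left(7 + 4 \cdot 36\right)\right) 3 + 8 = \frac{1}{2} \left(- \frac{1}{6}\right) \left(-5 - 6 \left(7 + 144\right)\right) 3 + 8 = \frac{1}{2} \left(- \frac{1}{6}\right) \left(-5 - 906\right) 3 + 8 = \frac{1}{2} \left(- \frac{1}{6}\right) \left(-911\right) 3 + 8 = \frac{911}{12} \cdot 3 + 8 = \frac{911}{4} + 8 = \frac{943}{4} \approx 235.75$)
$Z^{2} = \left(\frac{943}{4}\right)^{2} = \frac{889249}{16}$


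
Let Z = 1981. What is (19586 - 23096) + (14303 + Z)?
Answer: 12774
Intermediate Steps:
(19586 - 23096) + (14303 + Z) = (19586 - 23096) + (14303 + 1981) = -3510 + 16284 = 12774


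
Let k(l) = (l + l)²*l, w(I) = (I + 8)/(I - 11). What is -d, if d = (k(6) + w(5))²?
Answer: -26739241/36 ≈ -7.4276e+5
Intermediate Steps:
w(I) = (8 + I)/(-11 + I)
k(l) = 4*l³ (k(l) = (2*l)²*l = (4*l²)*l = 4*l³)
d = 26739241/36 (d = (4*6³ + (8 + 5)/(-11 + 5))² = (4*216 + 13/(-6))² = (864 - ⅙*13)² = (864 - 13/6)² = (5171/6)² = 26739241/36 ≈ 7.4276e+5)
-d = -1*26739241/36 = -26739241/36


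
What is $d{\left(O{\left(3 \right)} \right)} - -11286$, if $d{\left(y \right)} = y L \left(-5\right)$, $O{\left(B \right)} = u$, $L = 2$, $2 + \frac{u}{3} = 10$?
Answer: $11046$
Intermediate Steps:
$u = 24$ ($u = -6 + 3 \cdot 10 = -6 + 30 = 24$)
$O{\left(B \right)} = 24$
$d{\left(y \right)} = - 10 y$ ($d{\left(y \right)} = y 2 \left(-5\right) = 2 y \left(-5\right) = - 10 y$)
$d{\left(O{\left(3 \right)} \right)} - -11286 = \left(-10\right) 24 - -11286 = -240 + 11286 = 11046$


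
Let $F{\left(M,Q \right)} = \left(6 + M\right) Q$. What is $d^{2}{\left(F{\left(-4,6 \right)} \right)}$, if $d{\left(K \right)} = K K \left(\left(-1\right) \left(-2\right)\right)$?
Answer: $82944$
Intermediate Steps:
$F{\left(M,Q \right)} = Q \left(6 + M\right)$
$d{\left(K \right)} = 2 K^{2}$ ($d{\left(K \right)} = K^{2} \cdot 2 = 2 K^{2}$)
$d^{2}{\left(F{\left(-4,6 \right)} \right)} = \left(2 \left(6 \left(6 - 4\right)\right)^{2}\right)^{2} = \left(2 \left(6 \cdot 2\right)^{2}\right)^{2} = \left(2 \cdot 12^{2}\right)^{2} = \left(2 \cdot 144\right)^{2} = 288^{2} = 82944$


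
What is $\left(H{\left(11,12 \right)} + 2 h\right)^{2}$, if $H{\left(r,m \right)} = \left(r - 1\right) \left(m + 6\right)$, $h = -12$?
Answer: $24336$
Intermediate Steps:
$H{\left(r,m \right)} = \left(-1 + r\right) \left(6 + m\right)$
$\left(H{\left(11,12 \right)} + 2 h\right)^{2} = \left(\left(-6 - 12 + 6 \cdot 11 + 12 \cdot 11\right) + 2 \left(-12\right)\right)^{2} = \left(\left(-6 - 12 + 66 + 132\right) - 24\right)^{2} = \left(180 - 24\right)^{2} = 156^{2} = 24336$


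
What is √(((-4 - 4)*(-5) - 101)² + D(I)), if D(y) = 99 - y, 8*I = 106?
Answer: √15227/2 ≈ 61.699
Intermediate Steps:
I = 53/4 (I = (⅛)*106 = 53/4 ≈ 13.250)
√(((-4 - 4)*(-5) - 101)² + D(I)) = √(((-4 - 4)*(-5) - 101)² + (99 - 1*53/4)) = √((-8*(-5) - 101)² + (99 - 53/4)) = √((40 - 101)² + 343/4) = √((-61)² + 343/4) = √(3721 + 343/4) = √(15227/4) = √15227/2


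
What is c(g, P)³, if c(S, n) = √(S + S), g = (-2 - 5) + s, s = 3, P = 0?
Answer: -16*I*√2 ≈ -22.627*I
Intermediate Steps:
g = -4 (g = (-2 - 5) + 3 = -7 + 3 = -4)
c(S, n) = √2*√S (c(S, n) = √(2*S) = √2*√S)
c(g, P)³ = (√2*√(-4))³ = (√2*(2*I))³ = (2*I*√2)³ = -16*I*√2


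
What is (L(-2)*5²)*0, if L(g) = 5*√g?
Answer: 0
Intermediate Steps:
(L(-2)*5²)*0 = ((5*√(-2))*5²)*0 = ((5*(I*√2))*25)*0 = ((5*I*√2)*25)*0 = (125*I*√2)*0 = 0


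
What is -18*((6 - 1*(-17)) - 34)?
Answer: 198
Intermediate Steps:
-18*((6 - 1*(-17)) - 34) = -18*((6 + 17) - 34) = -18*(23 - 34) = -18*(-11) = 198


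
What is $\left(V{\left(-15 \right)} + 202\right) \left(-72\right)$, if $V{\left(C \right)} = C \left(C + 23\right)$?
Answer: $-5904$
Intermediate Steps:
$V{\left(C \right)} = C \left(23 + C\right)$
$\left(V{\left(-15 \right)} + 202\right) \left(-72\right) = \left(- 15 \left(23 - 15\right) + 202\right) \left(-72\right) = \left(\left(-15\right) 8 + 202\right) \left(-72\right) = \left(-120 + 202\right) \left(-72\right) = 82 \left(-72\right) = -5904$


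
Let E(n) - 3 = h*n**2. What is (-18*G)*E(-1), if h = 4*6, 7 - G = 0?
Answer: -3402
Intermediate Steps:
G = 7 (G = 7 - 1*0 = 7 + 0 = 7)
h = 24
E(n) = 3 + 24*n**2
(-18*G)*E(-1) = (-18*7)*(3 + 24*(-1)**2) = -126*(3 + 24*1) = -126*(3 + 24) = -126*27 = -3402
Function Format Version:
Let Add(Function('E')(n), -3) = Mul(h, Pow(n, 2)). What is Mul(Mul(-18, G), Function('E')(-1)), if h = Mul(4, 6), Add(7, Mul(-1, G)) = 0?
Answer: -3402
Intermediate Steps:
G = 7 (G = Add(7, Mul(-1, 0)) = Add(7, 0) = 7)
h = 24
Function('E')(n) = Add(3, Mul(24, Pow(n, 2)))
Mul(Mul(-18, G), Function('E')(-1)) = Mul(Mul(-18, 7), Add(3, Mul(24, Pow(-1, 2)))) = Mul(-126, Add(3, Mul(24, 1))) = Mul(-126, Add(3, 24)) = Mul(-126, 27) = -3402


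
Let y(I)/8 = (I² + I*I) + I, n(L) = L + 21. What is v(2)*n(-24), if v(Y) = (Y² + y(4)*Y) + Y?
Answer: -1746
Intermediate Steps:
n(L) = 21 + L
y(I) = 8*I + 16*I² (y(I) = 8*((I² + I*I) + I) = 8*((I² + I²) + I) = 8*(2*I² + I) = 8*(I + 2*I²) = 8*I + 16*I²)
v(Y) = Y² + 289*Y (v(Y) = (Y² + (8*4*(1 + 2*4))*Y) + Y = (Y² + (8*4*(1 + 8))*Y) + Y = (Y² + (8*4*9)*Y) + Y = (Y² + 288*Y) + Y = Y² + 289*Y)
v(2)*n(-24) = (2*(289 + 2))*(21 - 24) = (2*291)*(-3) = 582*(-3) = -1746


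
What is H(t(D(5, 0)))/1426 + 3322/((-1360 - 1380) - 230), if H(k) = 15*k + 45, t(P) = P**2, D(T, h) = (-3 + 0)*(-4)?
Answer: 82349/192510 ≈ 0.42776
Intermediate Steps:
D(T, h) = 12 (D(T, h) = -3*(-4) = 12)
H(k) = 45 + 15*k
H(t(D(5, 0)))/1426 + 3322/((-1360 - 1380) - 230) = (45 + 15*12**2)/1426 + 3322/((-1360 - 1380) - 230) = (45 + 15*144)*(1/1426) + 3322/(-2740 - 230) = (45 + 2160)*(1/1426) + 3322/(-2970) = 2205*(1/1426) + 3322*(-1/2970) = 2205/1426 - 151/135 = 82349/192510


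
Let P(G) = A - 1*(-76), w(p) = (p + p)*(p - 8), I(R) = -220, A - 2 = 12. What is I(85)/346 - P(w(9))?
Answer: -15680/173 ≈ -90.636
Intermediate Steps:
A = 14 (A = 2 + 12 = 14)
w(p) = 2*p*(-8 + p) (w(p) = (2*p)*(-8 + p) = 2*p*(-8 + p))
P(G) = 90 (P(G) = 14 - 1*(-76) = 14 + 76 = 90)
I(85)/346 - P(w(9)) = -220/346 - 1*90 = -220*1/346 - 90 = -110/173 - 90 = -15680/173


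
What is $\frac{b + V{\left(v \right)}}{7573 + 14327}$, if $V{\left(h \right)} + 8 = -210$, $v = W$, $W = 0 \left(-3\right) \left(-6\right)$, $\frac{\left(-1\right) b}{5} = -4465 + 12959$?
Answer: $- \frac{10672}{5475} \approx -1.9492$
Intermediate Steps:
$b = -42470$ ($b = - 5 \left(-4465 + 12959\right) = \left(-5\right) 8494 = -42470$)
$W = 0$ ($W = 0 \left(-6\right) = 0$)
$v = 0$
$V{\left(h \right)} = -218$ ($V{\left(h \right)} = -8 - 210 = -218$)
$\frac{b + V{\left(v \right)}}{7573 + 14327} = \frac{-42470 - 218}{7573 + 14327} = - \frac{42688}{21900} = \left(-42688\right) \frac{1}{21900} = - \frac{10672}{5475}$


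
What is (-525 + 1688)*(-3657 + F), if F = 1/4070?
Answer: -17310079207/4070 ≈ -4.2531e+6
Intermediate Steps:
F = 1/4070 ≈ 0.00024570
(-525 + 1688)*(-3657 + F) = (-525 + 1688)*(-3657 + 1/4070) = 1163*(-14883989/4070) = -17310079207/4070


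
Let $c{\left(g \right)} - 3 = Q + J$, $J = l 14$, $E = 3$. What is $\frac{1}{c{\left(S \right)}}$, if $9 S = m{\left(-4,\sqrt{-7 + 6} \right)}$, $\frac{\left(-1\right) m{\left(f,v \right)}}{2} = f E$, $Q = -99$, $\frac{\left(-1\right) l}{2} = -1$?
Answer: $- \frac{1}{68} \approx -0.014706$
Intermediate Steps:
$l = 2$ ($l = \left(-2\right) \left(-1\right) = 2$)
$J = 28$ ($J = 2 \cdot 14 = 28$)
$m{\left(f,v \right)} = - 6 f$ ($m{\left(f,v \right)} = - 2 f 3 = - 2 \cdot 3 f = - 6 f$)
$S = \frac{8}{3}$ ($S = \frac{\left(-6\right) \left(-4\right)}{9} = \frac{1}{9} \cdot 24 = \frac{8}{3} \approx 2.6667$)
$c{\left(g \right)} = -68$ ($c{\left(g \right)} = 3 + \left(-99 + 28\right) = 3 - 71 = -68$)
$\frac{1}{c{\left(S \right)}} = \frac{1}{-68} = - \frac{1}{68}$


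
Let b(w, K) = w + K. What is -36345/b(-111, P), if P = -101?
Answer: 36345/212 ≈ 171.44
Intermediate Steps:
b(w, K) = K + w
-36345/b(-111, P) = -36345/(-101 - 111) = -36345/(-212) = -36345*(-1/212) = 36345/212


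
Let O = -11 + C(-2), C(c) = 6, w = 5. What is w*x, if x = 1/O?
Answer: -1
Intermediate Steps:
O = -5 (O = -11 + 6 = -5)
x = -⅕ (x = 1/(-5) = -⅕ ≈ -0.20000)
w*x = 5*(-⅕) = -1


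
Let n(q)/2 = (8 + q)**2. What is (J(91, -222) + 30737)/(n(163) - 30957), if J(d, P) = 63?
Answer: 1232/1101 ≈ 1.1190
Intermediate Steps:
n(q) = 2*(8 + q)**2
(J(91, -222) + 30737)/(n(163) - 30957) = (63 + 30737)/(2*(8 + 163)**2 - 30957) = 30800/(2*171**2 - 30957) = 30800/(2*29241 - 30957) = 30800/(58482 - 30957) = 30800/27525 = 30800*(1/27525) = 1232/1101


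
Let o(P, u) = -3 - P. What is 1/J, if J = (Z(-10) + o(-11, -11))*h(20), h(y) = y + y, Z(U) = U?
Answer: -1/80 ≈ -0.012500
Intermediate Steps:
h(y) = 2*y
J = -80 (J = (-10 + (-3 - 1*(-11)))*(2*20) = (-10 + (-3 + 11))*40 = (-10 + 8)*40 = -2*40 = -80)
1/J = 1/(-80) = -1/80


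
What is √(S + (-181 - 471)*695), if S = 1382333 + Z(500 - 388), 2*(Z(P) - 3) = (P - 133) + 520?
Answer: √3717782/2 ≈ 964.08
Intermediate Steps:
Z(P) = 393/2 + P/2 (Z(P) = 3 + ((P - 133) + 520)/2 = 3 + ((-133 + P) + 520)/2 = 3 + (387 + P)/2 = 3 + (387/2 + P/2) = 393/2 + P/2)
S = 2765171/2 (S = 1382333 + (393/2 + (500 - 388)/2) = 1382333 + (393/2 + (½)*112) = 1382333 + (393/2 + 56) = 1382333 + 505/2 = 2765171/2 ≈ 1.3826e+6)
√(S + (-181 - 471)*695) = √(2765171/2 + (-181 - 471)*695) = √(2765171/2 - 652*695) = √(2765171/2 - 453140) = √(1858891/2) = √3717782/2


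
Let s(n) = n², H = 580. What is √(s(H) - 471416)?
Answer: 2*I*√33754 ≈ 367.45*I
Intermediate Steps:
√(s(H) - 471416) = √(580² - 471416) = √(336400 - 471416) = √(-135016) = 2*I*√33754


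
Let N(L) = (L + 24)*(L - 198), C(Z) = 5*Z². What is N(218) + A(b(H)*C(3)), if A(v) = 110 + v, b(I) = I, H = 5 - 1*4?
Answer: 4995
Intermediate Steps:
H = 1 (H = 5 - 4 = 1)
N(L) = (-198 + L)*(24 + L) (N(L) = (24 + L)*(-198 + L) = (-198 + L)*(24 + L))
N(218) + A(b(H)*C(3)) = (-4752 + 218² - 174*218) + (110 + 1*(5*3²)) = (-4752 + 47524 - 37932) + (110 + 1*(5*9)) = 4840 + (110 + 1*45) = 4840 + (110 + 45) = 4840 + 155 = 4995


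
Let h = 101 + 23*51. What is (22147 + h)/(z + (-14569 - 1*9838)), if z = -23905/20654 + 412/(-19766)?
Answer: -1593592023974/1660760777671 ≈ -0.95956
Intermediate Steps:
z = -240507839/204123482 (z = -23905*1/20654 + 412*(-1/19766) = -23905/20654 - 206/9883 = -240507839/204123482 ≈ -1.1782)
h = 1274 (h = 101 + 1173 = 1274)
(22147 + h)/(z + (-14569 - 1*9838)) = (22147 + 1274)/(-240507839/204123482 + (-14569 - 1*9838)) = 23421/(-240507839/204123482 + (-14569 - 9838)) = 23421/(-240507839/204123482 - 24407) = 23421/(-4982282333013/204123482) = 23421*(-204123482/4982282333013) = -1593592023974/1660760777671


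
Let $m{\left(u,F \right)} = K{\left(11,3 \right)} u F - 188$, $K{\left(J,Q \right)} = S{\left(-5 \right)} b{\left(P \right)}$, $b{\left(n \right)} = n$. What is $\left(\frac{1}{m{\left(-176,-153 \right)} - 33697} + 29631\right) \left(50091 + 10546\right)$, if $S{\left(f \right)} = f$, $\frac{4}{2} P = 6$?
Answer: $\frac{786619543410698}{437805} \approx 1.7967 \cdot 10^{9}$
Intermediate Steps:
$P = 3$ ($P = \frac{1}{2} \cdot 6 = 3$)
$K{\left(J,Q \right)} = -15$ ($K{\left(J,Q \right)} = \left(-5\right) 3 = -15$)
$m{\left(u,F \right)} = -188 - 15 F u$ ($m{\left(u,F \right)} = - 15 u F - 188 = - 15 F u - 188 = -188 - 15 F u$)
$\left(\frac{1}{m{\left(-176,-153 \right)} - 33697} + 29631\right) \left(50091 + 10546\right) = \left(\frac{1}{\left(-188 - \left(-2295\right) \left(-176\right)\right) - 33697} + 29631\right) \left(50091 + 10546\right) = \left(\frac{1}{\left(-188 - 403920\right) - 33697} + 29631\right) 60637 = \left(\frac{1}{-404108 - 33697} + 29631\right) 60637 = \left(\frac{1}{-437805} + 29631\right) 60637 = \left(- \frac{1}{437805} + 29631\right) 60637 = \frac{12972599954}{437805} \cdot 60637 = \frac{786619543410698}{437805}$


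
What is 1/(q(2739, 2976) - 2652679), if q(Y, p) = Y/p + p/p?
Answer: -992/2631455663 ≈ -3.7698e-7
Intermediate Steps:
q(Y, p) = 1 + Y/p (q(Y, p) = Y/p + 1 = 1 + Y/p)
1/(q(2739, 2976) - 2652679) = 1/((2739 + 2976)/2976 - 2652679) = 1/((1/2976)*5715 - 2652679) = 1/(1905/992 - 2652679) = 1/(-2631455663/992) = -992/2631455663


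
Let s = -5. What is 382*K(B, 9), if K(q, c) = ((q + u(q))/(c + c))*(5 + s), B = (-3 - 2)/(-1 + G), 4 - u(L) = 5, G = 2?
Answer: 0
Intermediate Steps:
u(L) = -1 (u(L) = 4 - 1*5 = 4 - 5 = -1)
B = -5 (B = (-3 - 2)/(-1 + 2) = -5/1 = -5*1 = -5)
K(q, c) = 0 (K(q, c) = ((q - 1)/(c + c))*(5 - 5) = ((-1 + q)/((2*c)))*0 = ((-1 + q)*(1/(2*c)))*0 = ((-1 + q)/(2*c))*0 = 0)
382*K(B, 9) = 382*0 = 0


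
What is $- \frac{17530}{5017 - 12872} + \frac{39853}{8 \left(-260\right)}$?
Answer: $- \frac{55316583}{3267680} \approx -16.928$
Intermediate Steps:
$- \frac{17530}{5017 - 12872} + \frac{39853}{8 \left(-260\right)} = - \frac{17530}{5017 - 12872} + \frac{39853}{-2080} = - \frac{17530}{-7855} + 39853 \left(- \frac{1}{2080}\right) = \left(-17530\right) \left(- \frac{1}{7855}\right) - \frac{39853}{2080} = \frac{3506}{1571} - \frac{39853}{2080} = - \frac{55316583}{3267680}$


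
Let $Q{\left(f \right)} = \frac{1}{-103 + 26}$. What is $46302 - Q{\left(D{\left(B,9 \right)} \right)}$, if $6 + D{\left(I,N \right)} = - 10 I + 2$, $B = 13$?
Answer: $\frac{3565255}{77} \approx 46302.0$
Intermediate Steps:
$D{\left(I,N \right)} = -4 - 10 I$ ($D{\left(I,N \right)} = -6 - \left(-2 + 10 I\right) = -4 - 10 I$)
$Q{\left(f \right)} = - \frac{1}{77}$ ($Q{\left(f \right)} = \frac{1}{-77} = - \frac{1}{77}$)
$46302 - Q{\left(D{\left(B,9 \right)} \right)} = 46302 - - \frac{1}{77} = 46302 + \frac{1}{77} = \frac{3565255}{77}$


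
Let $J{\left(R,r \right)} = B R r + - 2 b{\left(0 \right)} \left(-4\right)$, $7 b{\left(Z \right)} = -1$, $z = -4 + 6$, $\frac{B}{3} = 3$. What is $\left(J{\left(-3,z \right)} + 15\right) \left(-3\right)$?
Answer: $\frac{843}{7} \approx 120.43$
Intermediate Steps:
$B = 9$ ($B = 3 \cdot 3 = 9$)
$z = 2$
$b{\left(Z \right)} = - \frac{1}{7}$ ($b{\left(Z \right)} = \frac{1}{7} \left(-1\right) = - \frac{1}{7}$)
$J{\left(R,r \right)} = - \frac{8}{7} + 9 R r$ ($J{\left(R,r \right)} = 9 R r + \left(-2\right) \left(- \frac{1}{7}\right) \left(-4\right) = 9 R r + \frac{2}{7} \left(-4\right) = 9 R r - \frac{8}{7} = - \frac{8}{7} + 9 R r$)
$\left(J{\left(-3,z \right)} + 15\right) \left(-3\right) = \left(\left(- \frac{8}{7} + 9 \left(-3\right) 2\right) + 15\right) \left(-3\right) = \left(\left(- \frac{8}{7} - 54\right) + 15\right) \left(-3\right) = \left(- \frac{386}{7} + 15\right) \left(-3\right) = \left(- \frac{281}{7}\right) \left(-3\right) = \frac{843}{7}$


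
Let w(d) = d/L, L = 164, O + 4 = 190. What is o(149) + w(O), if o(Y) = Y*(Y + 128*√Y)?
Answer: 1820575/82 + 19072*√149 ≈ 2.5501e+5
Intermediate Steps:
O = 186 (O = -4 + 190 = 186)
w(d) = d/164
o(149) + w(O) = (149² + 128*149^(3/2)) + (1/164)*186 = (22201 + 128*(149*√149)) + 93/82 = (22201 + 19072*√149) + 93/82 = 1820575/82 + 19072*√149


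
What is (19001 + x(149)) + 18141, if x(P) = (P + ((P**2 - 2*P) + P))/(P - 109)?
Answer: 1507881/40 ≈ 37697.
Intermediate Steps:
x(P) = P**2/(-109 + P) (x(P) = (P + (P**2 - P))/(-109 + P) = P**2/(-109 + P))
(19001 + x(149)) + 18141 = (19001 + 149**2/(-109 + 149)) + 18141 = (19001 + 22201/40) + 18141 = 782241/40 + 18141 = 1507881/40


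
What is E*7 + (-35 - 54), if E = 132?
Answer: 835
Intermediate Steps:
E*7 + (-35 - 54) = 132*7 + (-35 - 54) = 924 - 89 = 835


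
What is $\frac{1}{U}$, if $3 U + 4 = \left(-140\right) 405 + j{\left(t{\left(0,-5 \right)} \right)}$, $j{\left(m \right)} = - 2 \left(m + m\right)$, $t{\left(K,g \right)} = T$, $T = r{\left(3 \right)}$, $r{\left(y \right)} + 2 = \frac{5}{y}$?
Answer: $- \frac{9}{170108} \approx -5.2908 \cdot 10^{-5}$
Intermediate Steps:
$r{\left(y \right)} = -2 + \frac{5}{y}$
$T = - \frac{1}{3}$ ($T = -2 + \frac{5}{3} = - \frac{1}{3} \approx -0.33333$)
$t{\left(K,g \right)} = - \frac{1}{3}$
$j{\left(m \right)} = - 4 m$ ($j{\left(m \right)} = - 2 \cdot 2 m = - 4 m$)
$U = - \frac{170108}{9}$ ($U = - \frac{4}{3} + \frac{\left(-140\right) 405 - - \frac{4}{3}}{3} = - \frac{4}{3} + \frac{-56700 + \frac{4}{3}}{3} = - \frac{4}{3} + \frac{1}{3} \left(- \frac{170096}{3}\right) = - \frac{4}{3} - \frac{170096}{9} = - \frac{170108}{9} \approx -18901.0$)
$\frac{1}{U} = \frac{1}{- \frac{170108}{9}} = - \frac{9}{170108}$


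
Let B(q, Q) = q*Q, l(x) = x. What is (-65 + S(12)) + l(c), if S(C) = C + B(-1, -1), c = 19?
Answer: -33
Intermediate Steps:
B(q, Q) = Q*q
S(C) = 1 + C (S(C) = C - 1*(-1) = C + 1 = 1 + C)
(-65 + S(12)) + l(c) = (-65 + (1 + 12)) + 19 = (-65 + 13) + 19 = -52 + 19 = -33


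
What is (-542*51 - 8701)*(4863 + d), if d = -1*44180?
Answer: 1428897731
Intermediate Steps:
d = -44180
(-542*51 - 8701)*(4863 + d) = (-542*51 - 8701)*(4863 - 44180) = (-27642 - 8701)*(-39317) = -36343*(-39317) = 1428897731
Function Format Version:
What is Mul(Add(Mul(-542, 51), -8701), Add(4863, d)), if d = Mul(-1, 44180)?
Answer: 1428897731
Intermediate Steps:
d = -44180
Mul(Add(Mul(-542, 51), -8701), Add(4863, d)) = Mul(Add(Mul(-542, 51), -8701), Add(4863, -44180)) = Mul(Add(-27642, -8701), -39317) = Mul(-36343, -39317) = 1428897731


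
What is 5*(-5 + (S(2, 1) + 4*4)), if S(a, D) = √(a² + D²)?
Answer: 55 + 5*√5 ≈ 66.180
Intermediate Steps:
S(a, D) = √(D² + a²)
5*(-5 + (S(2, 1) + 4*4)) = 5*(-5 + (√(1² + 2²) + 4*4)) = 5*(-5 + (√(1 + 4) + 16)) = 5*(-5 + (√5 + 16)) = 5*(-5 + (16 + √5)) = 5*(11 + √5) = 55 + 5*√5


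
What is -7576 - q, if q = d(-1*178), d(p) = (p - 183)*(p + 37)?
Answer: -58477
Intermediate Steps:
d(p) = (-183 + p)*(37 + p)
q = 50901 (q = -6771 + (-1*178)² - (-146)*178 = -6771 + (-178)² - 146*(-178) = -6771 + 31684 + 25988 = 50901)
-7576 - q = -7576 - 1*50901 = -7576 - 50901 = -58477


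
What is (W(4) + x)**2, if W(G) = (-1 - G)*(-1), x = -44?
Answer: 1521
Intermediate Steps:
W(G) = 1 + G
(W(4) + x)**2 = ((1 + 4) - 44)**2 = (5 - 44)**2 = (-39)**2 = 1521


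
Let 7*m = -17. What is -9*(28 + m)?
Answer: -1611/7 ≈ -230.14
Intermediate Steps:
m = -17/7 (m = (⅐)*(-17) = -17/7 ≈ -2.4286)
-9*(28 + m) = -9*(28 - 17/7) = -9*179/7 = -1611/7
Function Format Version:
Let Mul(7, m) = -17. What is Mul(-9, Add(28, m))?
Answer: Rational(-1611, 7) ≈ -230.14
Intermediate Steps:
m = Rational(-17, 7) (m = Mul(Rational(1, 7), -17) = Rational(-17, 7) ≈ -2.4286)
Mul(-9, Add(28, m)) = Mul(-9, Add(28, Rational(-17, 7))) = Mul(-9, Rational(179, 7)) = Rational(-1611, 7)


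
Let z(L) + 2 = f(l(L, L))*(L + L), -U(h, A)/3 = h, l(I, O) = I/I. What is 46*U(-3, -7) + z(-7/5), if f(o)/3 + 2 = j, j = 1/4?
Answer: 4267/10 ≈ 426.70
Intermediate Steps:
l(I, O) = 1
j = 1/4 ≈ 0.25000
f(o) = -21/4 (f(o) = -6 + 3*(1/4) = -6 + 3/4 = -21/4)
U(h, A) = -3*h
z(L) = -2 - 21*L/2 (z(L) = -2 - 21*(L + L)/4 = -2 - 21*L/2)
46*U(-3, -7) + z(-7/5) = 46*(-3*(-3)) + (-2 - (-147)/(2*5)) = 46*9 + (-2 - (-147)/(2*5)) = 414 + (-2 - 21/2*(-7/5)) = 414 + (-2 + 147/10) = 414 + 127/10 = 4267/10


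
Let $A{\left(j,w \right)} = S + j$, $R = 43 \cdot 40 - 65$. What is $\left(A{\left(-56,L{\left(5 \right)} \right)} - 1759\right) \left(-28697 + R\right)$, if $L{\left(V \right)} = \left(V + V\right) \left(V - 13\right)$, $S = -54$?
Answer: $50541498$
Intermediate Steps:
$L{\left(V \right)} = 2 V \left(-13 + V\right)$
$R = 1655$ ($R = 1720 - 65 = 1655$)
$A{\left(j,w \right)} = -54 + j$
$\left(A{\left(-56,L{\left(5 \right)} \right)} - 1759\right) \left(-28697 + R\right) = \left(\left(-54 - 56\right) - 1759\right) \left(-28697 + 1655\right) = \left(-110 - 1759\right) \left(-27042\right) = \left(-1869\right) \left(-27042\right) = 50541498$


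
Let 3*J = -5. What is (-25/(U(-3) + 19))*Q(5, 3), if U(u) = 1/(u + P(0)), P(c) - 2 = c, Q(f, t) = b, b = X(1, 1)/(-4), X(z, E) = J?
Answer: -125/216 ≈ -0.57870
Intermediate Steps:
J = -5/3 (J = (⅓)*(-5) = -5/3 ≈ -1.6667)
X(z, E) = -5/3
b = 5/12 (b = -5/3/(-4) = -5/3*(-¼) = 5/12 ≈ 0.41667)
Q(f, t) = 5/12
P(c) = 2 + c
U(u) = 1/(2 + u) (U(u) = 1/(u + (2 + 0)) = 1/(u + 2) = 1/(2 + u))
(-25/(U(-3) + 19))*Q(5, 3) = (-25/(1/(2 - 3) + 19))*(5/12) = (-25/(1/(-1) + 19))*(5/12) = (-25/(-1 + 19))*(5/12) = (-25/18)*(5/12) = ((1/18)*(-25))*(5/12) = -25/18*5/12 = -125/216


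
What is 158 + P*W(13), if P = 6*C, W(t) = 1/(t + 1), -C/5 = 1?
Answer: 1091/7 ≈ 155.86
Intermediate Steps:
C = -5 (C = -5*1 = -5)
W(t) = 1/(1 + t)
P = -30 (P = 6*(-5) = -30)
158 + P*W(13) = 158 - 30/(1 + 13) = 158 - 30/14 = 158 - 30*1/14 = 158 - 15/7 = 1091/7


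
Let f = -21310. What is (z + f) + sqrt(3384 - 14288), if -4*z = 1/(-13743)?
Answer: -1171453319/54972 + 2*I*sqrt(2726) ≈ -21310.0 + 104.42*I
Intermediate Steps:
z = 1/54972 (z = -1/4/(-13743) = -1/4*(-1/13743) = 1/54972 ≈ 1.8191e-5)
(z + f) + sqrt(3384 - 14288) = (1/54972 - 21310) + sqrt(3384 - 14288) = -1171453319/54972 + sqrt(-10904) = -1171453319/54972 + 2*I*sqrt(2726)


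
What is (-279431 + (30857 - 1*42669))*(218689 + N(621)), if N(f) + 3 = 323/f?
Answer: -13184020063649/207 ≈ -6.3691e+10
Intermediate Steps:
N(f) = -3 + 323/f
(-279431 + (30857 - 1*42669))*(218689 + N(621)) = (-279431 + (30857 - 1*42669))*(218689 + (-3 + 323/621)) = (-279431 + (30857 - 42669))*(218689 + (-3 + 323*(1/621))) = (-279431 - 11812)*(218689 + (-3 + 323/621)) = -291243*(218689 - 1540/621) = -291243*135804329/621 = -13184020063649/207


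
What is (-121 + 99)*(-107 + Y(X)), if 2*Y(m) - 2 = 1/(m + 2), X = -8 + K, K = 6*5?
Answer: 55957/24 ≈ 2331.5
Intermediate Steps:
K = 30
X = 22 (X = -8 + 30 = 22)
Y(m) = 1 + 1/(2*(2 + m)) (Y(m) = 1 + 1/(2*(m + 2)) = 1 + 1/(2*(2 + m)))
(-121 + 99)*(-107 + Y(X)) = (-121 + 99)*(-107 + (5/2 + 22)/(2 + 22)) = -22*(-107 + (49/2)/24) = -22*(-107 + (1/24)*(49/2)) = -22*(-107 + 49/48) = -22*(-5087/48) = 55957/24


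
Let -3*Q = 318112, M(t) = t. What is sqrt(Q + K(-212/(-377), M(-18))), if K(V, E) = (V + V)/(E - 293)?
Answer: 2*I*sqrt(3279780721656894)/351741 ≈ 325.63*I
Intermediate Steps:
Q = -318112/3 (Q = -1/3*318112 = -318112/3 ≈ -1.0604e+5)
K(V, E) = 2*V/(-293 + E) (K(V, E) = (2*V)/(-293 + E) = 2*V/(-293 + E))
sqrt(Q + K(-212/(-377), M(-18))) = sqrt(-318112/3 + 2*(-212/(-377))/(-293 - 18)) = sqrt(-318112/3 + 2*(-212*(-1/377))/(-311)) = sqrt(-318112/3 + 2*(212/377)*(-1/311)) = sqrt(-318112/3 - 424/117247) = sqrt(-37297678936/351741) = 2*I*sqrt(3279780721656894)/351741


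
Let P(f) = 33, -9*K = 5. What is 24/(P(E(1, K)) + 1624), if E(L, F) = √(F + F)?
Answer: 24/1657 ≈ 0.014484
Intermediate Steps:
K = -5/9 (K = -⅑*5 = -5/9 ≈ -0.55556)
E(L, F) = √2*√F (E(L, F) = √(2*F) = √2*√F)
24/(P(E(1, K)) + 1624) = 24/(33 + 1624) = 24/1657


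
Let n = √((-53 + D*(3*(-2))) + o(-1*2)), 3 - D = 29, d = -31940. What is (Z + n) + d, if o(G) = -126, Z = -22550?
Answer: -54490 + I*√23 ≈ -54490.0 + 4.7958*I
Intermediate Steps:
D = -26 (D = 3 - 1*29 = 3 - 29 = -26)
n = I*√23 (n = √((-53 - 78*(-2)) - 126) = √((-53 - 26*(-6)) - 126) = √((-53 + 156) - 126) = √(103 - 126) = √(-23) = I*√23 ≈ 4.7958*I)
(Z + n) + d = (-22550 + I*√23) - 31940 = -54490 + I*√23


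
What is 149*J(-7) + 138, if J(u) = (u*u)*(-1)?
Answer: -7163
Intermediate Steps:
J(u) = -u**2 (J(u) = u**2*(-1) = -u**2)
149*J(-7) + 138 = 149*(-1*(-7)**2) + 138 = 149*(-1*49) + 138 = 149*(-49) + 138 = -7301 + 138 = -7163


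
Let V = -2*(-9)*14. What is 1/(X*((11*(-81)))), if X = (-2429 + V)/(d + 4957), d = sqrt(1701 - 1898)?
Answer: 4957/1939707 + I*sqrt(197)/1939707 ≈ 0.0025555 + 7.236e-6*I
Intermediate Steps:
V = 252 (V = 18*14 = 252)
d = I*sqrt(197) (d = sqrt(-197) = I*sqrt(197) ≈ 14.036*I)
X = -2177/(4957 + I*sqrt(197)) (X = (-2429 + 252)/(I*sqrt(197) + 4957) = -2177/(4957 + I*sqrt(197)) ≈ -0.43917 + 0.0012435*I)
1/(X*((11*(-81)))) = 1/((-10791389/24572046 + 2177*I*sqrt(197)/24572046)*((11*(-81)))) = 1/(-10791389/24572046 + 2177*I*sqrt(197)/24572046*(-891)) = -1/891/(-10791389/24572046 + 2177*I*sqrt(197)/24572046) = -1/(891*(-10791389/24572046 + 2177*I*sqrt(197)/24572046))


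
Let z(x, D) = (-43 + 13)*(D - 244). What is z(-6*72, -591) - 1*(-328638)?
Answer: 353688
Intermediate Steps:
z(x, D) = 7320 - 30*D (z(x, D) = -30*(-244 + D) = 7320 - 30*D)
z(-6*72, -591) - 1*(-328638) = (7320 - 30*(-591)) - 1*(-328638) = (7320 + 17730) + 328638 = 25050 + 328638 = 353688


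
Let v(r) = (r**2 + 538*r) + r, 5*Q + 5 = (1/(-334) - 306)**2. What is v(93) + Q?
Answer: 8645876305/111556 ≈ 77503.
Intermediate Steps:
Q = 2089060849/111556 (Q = -1 + (1/(-334) - 306)**2/5 = -1 + (-1/334 - 306)**2/5 = -1 + (-102205/334)**2/5 = -1 + (1/5)*(10445862025/111556) = -1 + 2089172405/111556 = 2089060849/111556 ≈ 18727.)
v(r) = r**2 + 539*r
v(93) + Q = 93*(539 + 93) + 2089060849/111556 = 93*632 + 2089060849/111556 = 58776 + 2089060849/111556 = 8645876305/111556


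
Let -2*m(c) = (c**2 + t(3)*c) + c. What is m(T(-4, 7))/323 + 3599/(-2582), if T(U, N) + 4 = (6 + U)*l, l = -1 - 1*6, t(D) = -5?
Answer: -1673713/833986 ≈ -2.0069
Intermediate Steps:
l = -7 (l = -1 - 6 = -7)
T(U, N) = -46 - 7*U (T(U, N) = -4 + (6 + U)*(-7) = -4 + (-42 - 7*U) = -46 - 7*U)
m(c) = 2*c - c**2/2 (m(c) = -((c**2 - 5*c) + c)/2 = -(c**2 - 4*c)/2 = 2*c - c**2/2)
m(T(-4, 7))/323 + 3599/(-2582) = ((-46 - 7*(-4))*(4 - (-46 - 7*(-4)))/2)/323 + 3599/(-2582) = ((-46 + 28)*(4 - (-46 + 28))/2)*(1/323) + 3599*(-1/2582) = ((1/2)*(-18)*(4 - 1*(-18)))*(1/323) - 3599/2582 = ((1/2)*(-18)*(4 + 18))*(1/323) - 3599/2582 = ((1/2)*(-18)*22)*(1/323) - 3599/2582 = -198*1/323 - 3599/2582 = -198/323 - 3599/2582 = -1673713/833986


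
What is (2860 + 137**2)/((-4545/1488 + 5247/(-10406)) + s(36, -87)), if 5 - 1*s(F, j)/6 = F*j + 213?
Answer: 5074336432/4115127861 ≈ 1.2331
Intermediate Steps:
s(F, j) = -1248 - 6*F*j (s(F, j) = 30 - 6*(F*j + 213) = 30 - 6*(213 + F*j) = 30 + (-1278 - 6*F*j) = -1248 - 6*F*j)
(2860 + 137**2)/((-4545/1488 + 5247/(-10406)) + s(36, -87)) = (2860 + 137**2)/((-4545/1488 + 5247/(-10406)) + (-1248 - 6*36*(-87))) = (2860 + 18769)/((-4545*1/1488 + 5247*(-1/10406)) + (-1248 + 18792)) = 21629/((-1515/496 - 477/946) + 17544) = 21629/(-834891/234608 + 17544) = 21629/(4115127861/234608) = 21629*(234608/4115127861) = 5074336432/4115127861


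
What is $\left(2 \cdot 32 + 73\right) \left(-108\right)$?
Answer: $-14796$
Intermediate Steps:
$\left(2 \cdot 32 + 73\right) \left(-108\right) = \left(64 + 73\right) \left(-108\right) = 137 \left(-108\right) = -14796$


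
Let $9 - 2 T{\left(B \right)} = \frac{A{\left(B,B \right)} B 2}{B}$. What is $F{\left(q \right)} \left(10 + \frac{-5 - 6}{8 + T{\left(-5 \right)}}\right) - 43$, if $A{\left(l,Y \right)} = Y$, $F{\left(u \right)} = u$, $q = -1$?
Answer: $- \frac{1833}{35} \approx -52.371$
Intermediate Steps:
$T{\left(B \right)} = \frac{9}{2} - B$ ($T{\left(B \right)} = \frac{9}{2} - \frac{B B 2 \frac{1}{B}}{2} = \frac{9}{2} - \frac{B^{2} \cdot 2 \frac{1}{B}}{2} = \frac{9}{2} - \frac{2 B^{2} \frac{1}{B}}{2} = \frac{9}{2} - \frac{2 B}{2} = \frac{9}{2} - B$)
$F{\left(q \right)} \left(10 + \frac{-5 - 6}{8 + T{\left(-5 \right)}}\right) - 43 = - (10 + \frac{-5 - 6}{8 + \left(\frac{9}{2} - -5\right)}) - 43 = - (10 - \frac{11}{8 + \left(\frac{9}{2} + 5\right)}) - 43 = - (10 - \frac{11}{8 + \frac{19}{2}}) - 43 = - (10 - \frac{11}{\frac{35}{2}}) - 43 = - (10 - \frac{22}{35}) - 43 = \left(-1\right) \frac{328}{35} - 43 = - \frac{328}{35} - 43 = - \frac{1833}{35}$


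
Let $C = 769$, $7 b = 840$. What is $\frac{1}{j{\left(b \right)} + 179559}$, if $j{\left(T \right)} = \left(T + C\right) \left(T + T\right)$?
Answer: $\frac{1}{392919} \approx 2.5451 \cdot 10^{-6}$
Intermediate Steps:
$b = 120$ ($b = \frac{1}{7} \cdot 840 = 120$)
$j{\left(T \right)} = 2 T \left(769 + T\right)$ ($j{\left(T \right)} = \left(T + 769\right) \left(T + T\right) = \left(769 + T\right) 2 T = 2 T \left(769 + T\right)$)
$\frac{1}{j{\left(b \right)} + 179559} = \frac{1}{2 \cdot 120 \left(769 + 120\right) + 179559} = \frac{1}{2 \cdot 120 \cdot 889 + 179559} = \frac{1}{213360 + 179559} = \frac{1}{392919}$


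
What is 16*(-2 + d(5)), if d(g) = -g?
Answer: -112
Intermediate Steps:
16*(-2 + d(5)) = 16*(-2 - 1*5) = 16*(-2 - 5) = 16*(-7) = -112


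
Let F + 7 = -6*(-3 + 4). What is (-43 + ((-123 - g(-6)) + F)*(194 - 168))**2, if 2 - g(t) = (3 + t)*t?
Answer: 10004569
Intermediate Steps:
g(t) = 2 - t*(3 + t) (g(t) = 2 - (3 + t)*t = 2 - t*(3 + t))
F = -13 (F = -7 - 6*(-3 + 4) = -7 - 6*1 = -7 - 6 = -13)
(-43 + ((-123 - g(-6)) + F)*(194 - 168))**2 = (-43 + ((-123 - (2 - 1*(-6)**2 - 3*(-6))) - 13)*(194 - 168))**2 = (-43 + ((-123 - (2 - 1*36 + 18)) - 13)*26)**2 = (-43 + ((-123 - (2 - 36 + 18)) - 13)*26)**2 = (-43 + ((-123 - 1*(-16)) - 13)*26)**2 = (-43 + ((-123 + 16) - 13)*26)**2 = (-43 + (-107 - 13)*26)**2 = (-43 - 120*26)**2 = (-43 - 3120)**2 = (-3163)**2 = 10004569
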